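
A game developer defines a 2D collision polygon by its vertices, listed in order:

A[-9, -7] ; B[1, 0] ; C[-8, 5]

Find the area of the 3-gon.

Apply the shoelace (surveyor's) formula: 2A = Σ (x_i·y_{i+1} − x_{i+1}·y_i), indices taken mod 3.
Cross-terms: 7, 5, 101  ⇒  Σ = 113
Area = |Σ|/2 = 56.5.

56.5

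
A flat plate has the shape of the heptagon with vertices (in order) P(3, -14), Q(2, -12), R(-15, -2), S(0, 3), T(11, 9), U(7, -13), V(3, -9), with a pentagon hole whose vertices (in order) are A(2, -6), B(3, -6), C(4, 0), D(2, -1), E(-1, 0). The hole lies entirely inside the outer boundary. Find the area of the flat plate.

242

Outer boundary:
Apply Gauss's area formula: 2A = Σ (x_i·y_{i+1} − x_{i+1}·y_i), indices taken mod 7.
Cross-terms: -8, -184, -45, -33, -206, -24, -15  ⇒  Σ = -515
Area = |Σ|/2 = 257.5.
Hole:
Apply the surveyor's formula: 2A = Σ (x_i·y_{i+1} − x_{i+1}·y_i), indices taken mod 5.
Σ = (6) + (24) + (-4) + (-1) + (6) = 31
Area = |Σ|/2 = 15.5.
Net area = 257.5 − 15.5 = 242.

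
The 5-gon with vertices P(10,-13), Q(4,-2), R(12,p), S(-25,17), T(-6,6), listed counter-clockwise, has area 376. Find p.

Write out the shoelace sum; only the two edges meeting at R involve p:
2·Area = [(4·p − 12·(-2)) + (12·17 − (-25)·p)] + 2
       = 29·p + 230 = 752
⇒ p = 18.

18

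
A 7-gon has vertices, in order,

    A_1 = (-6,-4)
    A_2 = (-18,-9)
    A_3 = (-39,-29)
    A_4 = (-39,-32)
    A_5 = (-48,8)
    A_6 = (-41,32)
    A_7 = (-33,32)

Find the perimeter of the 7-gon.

164

|A_1A_2| = √((-12)² + (-5)²) = √169 = 13
|A_2A_3| = √((-21)² + (-20)²) = √841 = 29
|A_3A_4| = √((0)² + (-3)²) = √9 = 3
|A_4A_5| = √((-9)² + (40)²) = √1681 = 41
|A_5A_6| = √((7)² + (24)²) = √625 = 25
|A_6A_7| = √((8)² + (0)²) = √64 = 8
|A_7A_1| = √((27)² + (-36)²) = √2025 = 45
Perimeter = 13 + 29 + 3 + 41 + 25 + 8 + 45 = 164.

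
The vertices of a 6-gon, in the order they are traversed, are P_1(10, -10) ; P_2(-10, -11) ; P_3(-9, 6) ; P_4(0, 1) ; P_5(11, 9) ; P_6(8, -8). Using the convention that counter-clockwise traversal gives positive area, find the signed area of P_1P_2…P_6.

-274.5

Apply the surveyor's formula: 2A = Σ (x_i·y_{i+1} − x_{i+1}·y_i), indices taken mod 6.
Σ = (-210) + (-159) + (-9) + (-11) + (-160) + (0) = -549
Signed area = Σ/2 = -274.5 (negative ⇒ clockwise traversal).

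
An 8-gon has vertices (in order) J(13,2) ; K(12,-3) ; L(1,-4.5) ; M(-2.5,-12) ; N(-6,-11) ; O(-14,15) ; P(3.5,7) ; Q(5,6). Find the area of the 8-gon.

329.125

Apply the surveyor's formula: 2A = Σ (x_i·y_{i+1} − x_{i+1}·y_i), indices taken mod 8.
Cross-terms: -63, -51, -23.25, -44.5, -244, -150.5, -14, -68  ⇒  Σ = -658.25
Area = |Σ|/2 = 329.125.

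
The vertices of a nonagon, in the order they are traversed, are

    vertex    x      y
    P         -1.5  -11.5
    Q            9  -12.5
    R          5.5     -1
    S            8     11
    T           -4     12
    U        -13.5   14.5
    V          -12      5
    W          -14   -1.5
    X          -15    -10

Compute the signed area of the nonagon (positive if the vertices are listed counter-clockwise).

Σ = (122.25) + (59.75) + (68.5) + (140) + (104) + (106.5) + (88) + (117.5) + (157.5) = 964
Signed area = Σ/2 = 482 (positive ⇒ counter-clockwise traversal).

482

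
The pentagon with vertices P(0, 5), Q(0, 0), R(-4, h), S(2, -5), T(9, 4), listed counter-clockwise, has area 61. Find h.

Write out the shoelace sum; only the two edges meeting at R involve h:
2·Area = [(0·h − (-4)·0) + ((-4)·(-5) − 2·h)] + 98
       = -2·h + 118 = 122
⇒ h = -2.

-2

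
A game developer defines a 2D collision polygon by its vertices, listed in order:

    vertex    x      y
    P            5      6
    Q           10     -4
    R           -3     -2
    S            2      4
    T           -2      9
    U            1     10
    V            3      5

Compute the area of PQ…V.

Apply Gauss's area formula: 2A = Σ (x_i·y_{i+1} − x_{i+1}·y_i), indices taken mod 7.
P→Q: (5)(-4) − (10)(6) = -80
Q→R: (10)(-2) − (-3)(-4) = -32
R→S: (-3)(4) − (2)(-2) = -8
S→T: (2)(9) − (-2)(4) = 26
T→U: (-2)(10) − (1)(9) = -29
U→V: (1)(5) − (3)(10) = -25
V→P: (3)(6) − (5)(5) = -7
Σ = -155
Area = |Σ|/2 = 77.5.

77.5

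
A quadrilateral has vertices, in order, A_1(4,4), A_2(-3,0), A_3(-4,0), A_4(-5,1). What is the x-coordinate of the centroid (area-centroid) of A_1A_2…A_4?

Apply Gauss's area formula. First the cross-terms c_i = x_i·y_{i+1} − x_{i+1}·y_i:
  12, 0, -4, -24  ⇒  2A = -16, A = -8.
Then Σ (x_i + x_{i+1})·c_i = 72, so x̄ = 72 / (6·(-8)) = -1.5.

-1.5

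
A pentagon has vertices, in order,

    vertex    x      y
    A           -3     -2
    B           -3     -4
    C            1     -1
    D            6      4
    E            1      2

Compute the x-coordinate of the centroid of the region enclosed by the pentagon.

Apply the surveyor's formula. First the cross-terms c_i = x_i·y_{i+1} − x_{i+1}·y_i:
  6, 7, 10, 8, 4  ⇒  2A = 35, A = 17.5.
Then Σ (x_i + x_{i+1})·c_i = 68, so x̄ = 68 / (6·17.5) = 68/105.

68/105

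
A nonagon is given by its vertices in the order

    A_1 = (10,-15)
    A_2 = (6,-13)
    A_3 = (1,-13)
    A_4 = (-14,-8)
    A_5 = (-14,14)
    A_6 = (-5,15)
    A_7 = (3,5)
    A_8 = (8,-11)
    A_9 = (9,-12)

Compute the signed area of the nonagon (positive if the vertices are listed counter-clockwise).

-449

Σ = (-40) + (-65) + (-190) + (-308) + (-140) + (-70) + (-73) + (3) + (-15) = -898
Signed area = Σ/2 = -449 (negative ⇒ clockwise traversal).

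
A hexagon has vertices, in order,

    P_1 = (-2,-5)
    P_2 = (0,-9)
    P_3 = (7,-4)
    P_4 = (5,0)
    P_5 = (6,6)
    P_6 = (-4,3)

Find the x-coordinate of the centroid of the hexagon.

301/199

Apply Gauss's area formula. First the cross-terms c_i = x_i·y_{i+1} − x_{i+1}·y_i:
  18, 63, 20, 30, 42, 26  ⇒  2A = 199, A = 99.5.
Then Σ (x_i + x_{i+1})·c_i = 903, so x̄ = 903 / (6·99.5) = 301/199.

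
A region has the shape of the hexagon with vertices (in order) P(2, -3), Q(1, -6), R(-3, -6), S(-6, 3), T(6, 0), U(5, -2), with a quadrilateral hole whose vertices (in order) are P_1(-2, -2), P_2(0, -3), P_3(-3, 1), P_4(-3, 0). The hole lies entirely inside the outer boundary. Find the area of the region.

Outer boundary:
Cross-terms: -9, -24, -45, -18, -12, -11  ⇒  Σ = -119
Area = |Σ|/2 = 59.5.
Hole:
Σ = (6) + (-9) + (3) + (6) = 6
Area = |Σ|/2 = 3.
Net area = 59.5 − 3 = 56.5.

56.5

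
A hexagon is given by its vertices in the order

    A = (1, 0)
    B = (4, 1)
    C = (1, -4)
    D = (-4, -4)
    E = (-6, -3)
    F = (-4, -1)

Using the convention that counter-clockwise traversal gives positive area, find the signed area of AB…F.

-26.5

Σ = (1) + (-17) + (-20) + (-12) + (-6) + (1) = -53
Signed area = Σ/2 = -26.5 (negative ⇒ clockwise traversal).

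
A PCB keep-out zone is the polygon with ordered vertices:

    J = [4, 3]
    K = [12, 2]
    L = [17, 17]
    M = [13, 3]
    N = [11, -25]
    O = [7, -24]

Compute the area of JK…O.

179

Apply the surveyor's formula: 2A = Σ (x_i·y_{i+1} − x_{i+1}·y_i), indices taken mod 6.
Σ = (-28) + (170) + (-170) + (-358) + (-89) + (117) = -358
Area = |Σ|/2 = 179.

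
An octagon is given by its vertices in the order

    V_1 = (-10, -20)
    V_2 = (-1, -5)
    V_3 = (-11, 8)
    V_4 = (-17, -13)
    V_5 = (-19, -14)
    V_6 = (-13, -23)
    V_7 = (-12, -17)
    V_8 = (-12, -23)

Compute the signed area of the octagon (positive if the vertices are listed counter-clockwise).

259.5

Σ = (30) + (-63) + (279) + (-9) + (255) + (-55) + (72) + (10) = 519
Signed area = Σ/2 = 259.5 (positive ⇒ counter-clockwise traversal).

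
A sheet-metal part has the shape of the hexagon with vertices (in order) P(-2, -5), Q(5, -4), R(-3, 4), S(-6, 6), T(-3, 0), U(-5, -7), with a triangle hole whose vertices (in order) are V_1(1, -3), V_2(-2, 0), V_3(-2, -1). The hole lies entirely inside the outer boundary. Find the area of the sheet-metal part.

47

Outer boundary:
Apply the shoelace (surveyor's) formula: 2A = Σ (x_i·y_{i+1} − x_{i+1}·y_i), indices taken mod 6.
P→Q: (-2)(-4) − (5)(-5) = 33
Q→R: (5)(4) − (-3)(-4) = 8
R→S: (-3)(6) − (-6)(4) = 6
S→T: (-6)(0) − (-3)(6) = 18
T→U: (-3)(-7) − (-5)(0) = 21
U→P: (-5)(-5) − (-2)(-7) = 11
Σ = 97
Area = |Σ|/2 = 48.5.
Hole:
Apply the shoelace formula: 2A = Σ (x_i·y_{i+1} − x_{i+1}·y_i), indices taken mod 3.
V_1→V_2: (1)(0) − (-2)(-3) = -6
V_2→V_3: (-2)(-1) − (-2)(0) = 2
V_3→V_1: (-2)(-3) − (1)(-1) = 7
Σ = 3
Area = |Σ|/2 = 1.5.
Net area = 48.5 − 1.5 = 47.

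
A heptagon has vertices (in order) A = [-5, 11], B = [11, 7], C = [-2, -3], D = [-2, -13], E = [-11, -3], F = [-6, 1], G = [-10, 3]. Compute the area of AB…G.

A→B: (-5)(7) − (11)(11) = -156
B→C: (11)(-3) − (-2)(7) = -19
C→D: (-2)(-13) − (-2)(-3) = 20
D→E: (-2)(-3) − (-11)(-13) = -137
E→F: (-11)(1) − (-6)(-3) = -29
F→G: (-6)(3) − (-10)(1) = -8
G→A: (-10)(11) − (-5)(3) = -95
Σ = -424
Area = |Σ|/2 = 212.

212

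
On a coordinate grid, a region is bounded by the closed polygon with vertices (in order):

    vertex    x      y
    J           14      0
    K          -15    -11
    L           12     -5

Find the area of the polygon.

Apply the surveyor's formula: 2A = Σ (x_i·y_{i+1} − x_{i+1}·y_i), indices taken mod 3.
J→K: (14)(-11) − (-15)(0) = -154
K→L: (-15)(-5) − (12)(-11) = 207
L→J: (12)(0) − (14)(-5) = 70
Σ = 123
Area = |Σ|/2 = 61.5.

61.5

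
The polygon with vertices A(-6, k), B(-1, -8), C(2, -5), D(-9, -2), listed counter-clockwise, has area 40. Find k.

The doubled signed area Σ (x_i y_{i+1} − x_{i+1} y_i) is linear in k.
With k=0 it equals 8; the coefficient of k is -8 (from the two edges through A).
So -8·k + 8 = 2·40 = 80 ⇒ k = -9.

-9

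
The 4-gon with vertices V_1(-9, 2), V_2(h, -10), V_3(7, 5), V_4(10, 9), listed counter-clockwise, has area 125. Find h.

-8

Write out the shoelace sum; only the two edges meeting at V_2 involve h:
2·Area = [((-9)·(-10) − h·2) + (h·5 − 7·(-10))] + 114
       = 3·h + 274 = 250
⇒ h = -8.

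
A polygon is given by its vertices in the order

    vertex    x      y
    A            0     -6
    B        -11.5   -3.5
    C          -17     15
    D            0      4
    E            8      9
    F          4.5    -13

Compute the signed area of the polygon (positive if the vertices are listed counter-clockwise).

Σ = (-69) + (-232) + (-68) + (-32) + (-144.5) + (-27) = -572.5
Signed area = Σ/2 = -286.25 (negative ⇒ clockwise traversal).

-286.25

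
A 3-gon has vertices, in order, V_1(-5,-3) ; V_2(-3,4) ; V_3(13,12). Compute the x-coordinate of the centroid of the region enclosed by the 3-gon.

5/3

Apply the shoelace (surveyor's) formula. First the cross-terms c_i = x_i·y_{i+1} − x_{i+1}·y_i:
  -29, -88, 21  ⇒  2A = -96, A = -48.
Then Σ (x_i + x_{i+1})·c_i = -480, so x̄ = -480 / (6·(-48)) = 5/3.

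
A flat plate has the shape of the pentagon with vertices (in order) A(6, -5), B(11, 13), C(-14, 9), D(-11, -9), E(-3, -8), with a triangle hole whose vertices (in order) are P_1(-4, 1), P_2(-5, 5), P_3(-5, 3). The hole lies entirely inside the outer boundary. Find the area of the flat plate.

380.5

Outer boundary:
Cross-terms: 133, 281, 225, 61, 63  ⇒  Σ = 763
Area = |Σ|/2 = 381.5.
Hole:
Σ = (-15) + (10) + (7) = 2
Area = |Σ|/2 = 1.
Net area = 381.5 − 1 = 380.5.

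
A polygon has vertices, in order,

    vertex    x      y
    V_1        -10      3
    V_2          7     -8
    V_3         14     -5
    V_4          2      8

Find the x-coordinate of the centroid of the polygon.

338/129

Apply Gauss's area formula. First the cross-terms c_i = x_i·y_{i+1} − x_{i+1}·y_i:
  59, 77, 122, 86  ⇒  2A = 344, A = 172.
Then Σ (x_i + x_{i+1})·c_i = 2704, so x̄ = 2704 / (6·172) = 338/129.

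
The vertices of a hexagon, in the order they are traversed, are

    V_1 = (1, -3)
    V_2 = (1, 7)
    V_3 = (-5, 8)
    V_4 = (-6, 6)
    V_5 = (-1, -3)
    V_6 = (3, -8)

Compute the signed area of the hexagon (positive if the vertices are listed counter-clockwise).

55.5

Apply the shoelace (surveyor's) formula: 2A = Σ (x_i·y_{i+1} − x_{i+1}·y_i), indices taken mod 6.
V_1→V_2: (1)(7) − (1)(-3) = 10
V_2→V_3: (1)(8) − (-5)(7) = 43
V_3→V_4: (-5)(6) − (-6)(8) = 18
V_4→V_5: (-6)(-3) − (-1)(6) = 24
V_5→V_6: (-1)(-8) − (3)(-3) = 17
V_6→V_1: (3)(-3) − (1)(-8) = -1
Σ = 111
Signed area = Σ/2 = 55.5 (positive ⇒ counter-clockwise traversal).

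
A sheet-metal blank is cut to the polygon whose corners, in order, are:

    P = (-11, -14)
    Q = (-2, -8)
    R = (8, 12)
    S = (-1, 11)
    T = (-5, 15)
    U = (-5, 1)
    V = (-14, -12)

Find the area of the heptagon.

224

Apply the surveyor's formula: 2A = Σ (x_i·y_{i+1} − x_{i+1}·y_i), indices taken mod 7.
Σ = (60) + (40) + (100) + (40) + (70) + (74) + (64) = 448
Area = |Σ|/2 = 224.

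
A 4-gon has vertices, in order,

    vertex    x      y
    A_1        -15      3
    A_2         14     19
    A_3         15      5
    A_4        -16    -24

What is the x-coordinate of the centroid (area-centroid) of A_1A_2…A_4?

-78/41

Apply the surveyor's formula. First the cross-terms c_i = x_i·y_{i+1} − x_{i+1}·y_i:
  -327, -215, -280, -408  ⇒  2A = -1230, A = -615.
Then Σ (x_i + x_{i+1})·c_i = 7020, so x̄ = 7020 / (6·(-615)) = -78/41.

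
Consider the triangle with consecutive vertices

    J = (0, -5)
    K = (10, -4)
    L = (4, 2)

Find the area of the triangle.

Apply the surveyor's formula: 2A = Σ (x_i·y_{i+1} − x_{i+1}·y_i), indices taken mod 3.
Σ = (50) + (36) + (-20) = 66
Area = |Σ|/2 = 33.

33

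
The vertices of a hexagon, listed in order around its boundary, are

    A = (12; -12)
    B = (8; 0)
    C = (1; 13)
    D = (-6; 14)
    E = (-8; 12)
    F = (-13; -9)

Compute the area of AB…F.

412

Apply the surveyor's formula: 2A = Σ (x_i·y_{i+1} − x_{i+1}·y_i), indices taken mod 6.
Σ = (96) + (104) + (92) + (40) + (228) + (264) = 824
Area = |Σ|/2 = 412.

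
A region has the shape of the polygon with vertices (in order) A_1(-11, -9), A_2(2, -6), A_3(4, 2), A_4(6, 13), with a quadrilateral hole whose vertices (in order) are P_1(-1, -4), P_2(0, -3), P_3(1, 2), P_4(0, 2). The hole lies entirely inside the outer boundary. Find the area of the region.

115.5

Outer boundary:
Σ = (84) + (28) + (40) + (89) = 241
Area = |Σ|/2 = 120.5.
Hole:
Apply the shoelace (surveyor's) formula: 2A = Σ (x_i·y_{i+1} − x_{i+1}·y_i), indices taken mod 4.
Σ = (3) + (3) + (2) + (2) = 10
Area = |Σ|/2 = 5.
Net area = 120.5 − 5 = 115.5.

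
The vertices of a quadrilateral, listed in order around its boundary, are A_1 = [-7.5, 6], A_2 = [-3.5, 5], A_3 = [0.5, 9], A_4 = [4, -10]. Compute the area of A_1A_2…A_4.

71.25

A_1→A_2: (-7.5)(5) − (-3.5)(6) = -16.5
A_2→A_3: (-3.5)(9) − (0.5)(5) = -34
A_3→A_4: (0.5)(-10) − (4)(9) = -41
A_4→A_1: (4)(6) − (-7.5)(-10) = -51
Σ = -142.5
Area = |Σ|/2 = 71.25.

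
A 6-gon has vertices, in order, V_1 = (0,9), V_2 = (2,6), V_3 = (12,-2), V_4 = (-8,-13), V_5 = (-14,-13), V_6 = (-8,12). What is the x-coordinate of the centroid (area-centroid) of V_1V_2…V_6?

-811/258

Apply the shoelace (surveyor's) formula. First the cross-terms c_i = x_i·y_{i+1} − x_{i+1}·y_i:
  -18, -76, -172, -78, -272, -72  ⇒  2A = -688, A = -344.
Then Σ (x_i + x_{i+1})·c_i = 6488, so x̄ = 6488 / (6·(-344)) = -811/258.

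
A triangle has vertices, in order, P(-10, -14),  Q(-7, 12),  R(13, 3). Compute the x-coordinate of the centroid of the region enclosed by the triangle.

-4/3

Apply the shoelace formula. First the cross-terms c_i = x_i·y_{i+1} − x_{i+1}·y_i:
  -218, -177, -152  ⇒  2A = -547, A = -273.5.
Then Σ (x_i + x_{i+1})·c_i = 2188, so x̄ = 2188 / (6·(-273.5)) = -4/3.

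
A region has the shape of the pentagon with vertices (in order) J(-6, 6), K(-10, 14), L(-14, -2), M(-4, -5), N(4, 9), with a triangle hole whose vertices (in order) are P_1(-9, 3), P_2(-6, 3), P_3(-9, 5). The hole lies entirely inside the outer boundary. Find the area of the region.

Outer boundary:
Apply the surveyor's formula: 2A = Σ (x_i·y_{i+1} − x_{i+1}·y_i), indices taken mod 5.
Cross-terms: -24, 216, 62, -16, 78  ⇒  Σ = 316
Area = |Σ|/2 = 158.
Hole:
Apply the surveyor's formula: 2A = Σ (x_i·y_{i+1} − x_{i+1}·y_i), indices taken mod 3.
P_1→P_2: (-9)(3) − (-6)(3) = -9
P_2→P_3: (-6)(5) − (-9)(3) = -3
P_3→P_1: (-9)(3) − (-9)(5) = 18
Σ = 6
Area = |Σ|/2 = 3.
Net area = 158 − 3 = 155.

155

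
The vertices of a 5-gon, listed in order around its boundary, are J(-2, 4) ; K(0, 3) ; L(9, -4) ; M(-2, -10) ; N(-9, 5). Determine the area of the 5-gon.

128.5

Σ = (-6) + (-27) + (-98) + (-100) + (-26) = -257
Area = |Σ|/2 = 128.5.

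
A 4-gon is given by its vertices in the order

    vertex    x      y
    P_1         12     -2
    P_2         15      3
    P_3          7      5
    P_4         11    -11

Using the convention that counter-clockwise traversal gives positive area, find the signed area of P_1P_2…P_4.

Cross-terms: 66, 54, -132, 110  ⇒  Σ = 98
Signed area = Σ/2 = 49 (positive ⇒ counter-clockwise traversal).

49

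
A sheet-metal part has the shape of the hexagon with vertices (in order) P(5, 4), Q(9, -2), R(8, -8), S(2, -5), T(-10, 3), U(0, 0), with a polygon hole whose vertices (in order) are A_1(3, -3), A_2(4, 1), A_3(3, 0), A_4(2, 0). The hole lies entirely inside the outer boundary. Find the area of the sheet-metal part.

82

Outer boundary:
Apply the shoelace formula: 2A = Σ (x_i·y_{i+1} − x_{i+1}·y_i), indices taken mod 6.
Cross-terms: -46, -56, -24, -44, 0, 0  ⇒  Σ = -170
Area = |Σ|/2 = 85.
Hole:
Apply the surveyor's formula: 2A = Σ (x_i·y_{i+1} − x_{i+1}·y_i), indices taken mod 4.
Σ = (15) + (-3) + (0) + (-6) = 6
Area = |Σ|/2 = 3.
Net area = 85 − 3 = 82.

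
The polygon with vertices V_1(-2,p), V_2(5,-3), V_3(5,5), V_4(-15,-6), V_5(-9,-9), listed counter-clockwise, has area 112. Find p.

-5

The doubled signed area Σ (x_i y_{i+1} − x_{i+1} y_i) is linear in p.
With p=0 it equals 154; the coefficient of p is -14 (from the two edges through V_1).
So -14·p + 154 = 2·112 = 224 ⇒ p = -5.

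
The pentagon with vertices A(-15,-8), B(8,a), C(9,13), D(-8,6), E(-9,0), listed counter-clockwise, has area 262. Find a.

The doubled signed area Σ (x_i y_{i+1} − x_{i+1} y_i) is linear in a.
With a=0 it equals 452; the coefficient of a is -24 (from the two edges through B).
So -24·a + 452 = 2·262 = 524 ⇒ a = -3.

-3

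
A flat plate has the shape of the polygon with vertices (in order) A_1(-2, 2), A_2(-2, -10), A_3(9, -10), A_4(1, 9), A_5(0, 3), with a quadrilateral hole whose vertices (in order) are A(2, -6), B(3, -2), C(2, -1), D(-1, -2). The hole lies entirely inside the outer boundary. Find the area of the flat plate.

Outer boundary:
Apply Gauss's area formula: 2A = Σ (x_i·y_{i+1} − x_{i+1}·y_i), indices taken mod 5.
Σ = (24) + (110) + (91) + (3) + (6) = 234
Area = |Σ|/2 = 117.
Hole:
A→B: (2)(-2) − (3)(-6) = 14
B→C: (3)(-1) − (2)(-2) = 1
C→D: (2)(-2) − (-1)(-1) = -5
D→A: (-1)(-6) − (2)(-2) = 10
Σ = 20
Area = |Σ|/2 = 10.
Net area = 117 − 10 = 107.

107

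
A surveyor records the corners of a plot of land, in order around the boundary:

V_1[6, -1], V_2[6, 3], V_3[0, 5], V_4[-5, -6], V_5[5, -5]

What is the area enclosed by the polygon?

79.5

Apply Gauss's area formula: 2A = Σ (x_i·y_{i+1} − x_{i+1}·y_i), indices taken mod 5.
Σ = (24) + (30) + (25) + (55) + (25) = 159
Area = |Σ|/2 = 79.5.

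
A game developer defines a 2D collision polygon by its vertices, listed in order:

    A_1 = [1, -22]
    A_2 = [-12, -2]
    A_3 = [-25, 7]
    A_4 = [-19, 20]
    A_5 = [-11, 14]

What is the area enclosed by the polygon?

292.5

Σ = (-266) + (-134) + (-367) + (-46) + (228) = -585
Area = |Σ|/2 = 292.5.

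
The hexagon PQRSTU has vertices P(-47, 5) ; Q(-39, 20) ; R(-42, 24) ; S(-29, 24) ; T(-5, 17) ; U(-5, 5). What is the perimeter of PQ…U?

|PQ| = √((8)² + (15)²) = √289 = 17
|QR| = √((-3)² + (4)²) = √25 = 5
|RS| = √((13)² + (0)²) = √169 = 13
|ST| = √((24)² + (-7)²) = √625 = 25
|TU| = √((0)² + (-12)²) = √144 = 12
|UP| = √((-42)² + (0)²) = √1764 = 42
Perimeter = 17 + 5 + 13 + 25 + 12 + 42 = 114.

114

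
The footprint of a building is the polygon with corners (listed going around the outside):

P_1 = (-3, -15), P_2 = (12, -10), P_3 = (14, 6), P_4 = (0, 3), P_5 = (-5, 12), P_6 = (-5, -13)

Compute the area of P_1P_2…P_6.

320

Apply the shoelace formula: 2A = Σ (x_i·y_{i+1} − x_{i+1}·y_i), indices taken mod 6.
Cross-terms: 210, 212, 42, 15, 125, 36  ⇒  Σ = 640
Area = |Σ|/2 = 320.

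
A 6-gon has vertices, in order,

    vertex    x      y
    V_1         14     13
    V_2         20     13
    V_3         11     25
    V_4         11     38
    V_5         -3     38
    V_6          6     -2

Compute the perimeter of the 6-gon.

106

|V_1V_2| = √((6)² + (0)²) = √36 = 6
|V_2V_3| = √((-9)² + (12)²) = √225 = 15
|V_3V_4| = √((0)² + (13)²) = √169 = 13
|V_4V_5| = √((-14)² + (0)²) = √196 = 14
|V_5V_6| = √((9)² + (-40)²) = √1681 = 41
|V_6V_1| = √((8)² + (15)²) = √289 = 17
Perimeter = 6 + 15 + 13 + 14 + 41 + 17 = 106.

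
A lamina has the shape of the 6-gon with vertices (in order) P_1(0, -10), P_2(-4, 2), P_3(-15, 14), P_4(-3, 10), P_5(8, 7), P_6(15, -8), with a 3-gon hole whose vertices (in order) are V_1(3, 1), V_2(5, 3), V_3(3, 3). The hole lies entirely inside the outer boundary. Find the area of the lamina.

295

Outer boundary:
Apply the surveyor's formula: 2A = Σ (x_i·y_{i+1} − x_{i+1}·y_i), indices taken mod 6.
Σ = (-40) + (-26) + (-108) + (-101) + (-169) + (-150) = -594
Area = |Σ|/2 = 297.
Hole:
Apply Gauss's area formula: 2A = Σ (x_i·y_{i+1} − x_{i+1}·y_i), indices taken mod 3.
Σ = (4) + (6) + (-6) = 4
Area = |Σ|/2 = 2.
Net area = 297 − 2 = 295.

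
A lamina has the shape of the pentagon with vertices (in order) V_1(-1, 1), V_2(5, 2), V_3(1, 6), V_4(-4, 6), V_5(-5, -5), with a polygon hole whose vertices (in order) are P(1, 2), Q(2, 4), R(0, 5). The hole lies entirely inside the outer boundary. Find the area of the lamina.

Outer boundary:
Cross-terms: -7, 28, 30, 50, -10  ⇒  Σ = 91
Area = |Σ|/2 = 45.5.
Hole:
Apply the shoelace (surveyor's) formula: 2A = Σ (x_i·y_{i+1} − x_{i+1}·y_i), indices taken mod 3.
Cross-terms: 0, 10, -5  ⇒  Σ = 5
Area = |Σ|/2 = 2.5.
Net area = 45.5 − 2.5 = 43.

43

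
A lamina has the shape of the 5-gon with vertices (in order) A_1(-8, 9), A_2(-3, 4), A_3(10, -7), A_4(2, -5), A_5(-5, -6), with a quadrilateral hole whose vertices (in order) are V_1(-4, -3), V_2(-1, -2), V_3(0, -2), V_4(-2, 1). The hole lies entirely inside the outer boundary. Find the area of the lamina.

Outer boundary:
A_1→A_2: (-8)(4) − (-3)(9) = -5
A_2→A_3: (-3)(-7) − (10)(4) = -19
A_3→A_4: (10)(-5) − (2)(-7) = -36
A_4→A_5: (2)(-6) − (-5)(-5) = -37
A_5→A_1: (-5)(9) − (-8)(-6) = -93
Σ = -190
Area = |Σ|/2 = 95.
Hole:
V_1→V_2: (-4)(-2) − (-1)(-3) = 5
V_2→V_3: (-1)(-2) − (0)(-2) = 2
V_3→V_4: (0)(1) − (-2)(-2) = -4
V_4→V_1: (-2)(-3) − (-4)(1) = 10
Σ = 13
Area = |Σ|/2 = 6.5.
Net area = 95 − 6.5 = 88.5.

88.5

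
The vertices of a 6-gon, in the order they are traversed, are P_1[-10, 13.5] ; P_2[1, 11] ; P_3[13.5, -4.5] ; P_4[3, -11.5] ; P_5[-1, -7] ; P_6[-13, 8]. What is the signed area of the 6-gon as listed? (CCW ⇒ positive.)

Apply the shoelace (surveyor's) formula: 2A = Σ (x_i·y_{i+1} − x_{i+1}·y_i), indices taken mod 6.
Σ = (-123.5) + (-153) + (-141.75) + (-32.5) + (-99) + (-95.5) = -645.25
Signed area = Σ/2 = -322.625 (negative ⇒ clockwise traversal).

-322.625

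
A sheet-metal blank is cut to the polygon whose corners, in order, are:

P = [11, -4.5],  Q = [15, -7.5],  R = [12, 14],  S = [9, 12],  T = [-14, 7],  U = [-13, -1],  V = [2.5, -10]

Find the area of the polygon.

Apply Gauss's area formula: 2A = Σ (x_i·y_{i+1} − x_{i+1}·y_i), indices taken mod 7.
P→Q: (11)(-7.5) − (15)(-4.5) = -15
Q→R: (15)(14) − (12)(-7.5) = 300
R→S: (12)(12) − (9)(14) = 18
S→T: (9)(7) − (-14)(12) = 231
T→U: (-14)(-1) − (-13)(7) = 105
U→V: (-13)(-10) − (2.5)(-1) = 132.5
V→P: (2.5)(-4.5) − (11)(-10) = 98.75
Σ = 870.25
Area = |Σ|/2 = 435.125.

435.125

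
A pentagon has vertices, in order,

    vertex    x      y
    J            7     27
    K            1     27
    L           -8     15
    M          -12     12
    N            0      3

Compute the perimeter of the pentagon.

|JK| = √((-6)² + (0)²) = √36 = 6
|KL| = √((-9)² + (-12)²) = √225 = 15
|LM| = √((-4)² + (-3)²) = √25 = 5
|MN| = √((12)² + (-9)²) = √225 = 15
|NJ| = √((7)² + (24)²) = √625 = 25
Perimeter = 6 + 15 + 5 + 15 + 25 = 66.

66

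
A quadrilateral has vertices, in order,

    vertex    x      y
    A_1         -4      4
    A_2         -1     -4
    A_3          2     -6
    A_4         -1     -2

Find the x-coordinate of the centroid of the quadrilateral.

Apply the surveyor's formula. First the cross-terms c_i = x_i·y_{i+1} − x_{i+1}·y_i:
  20, 14, -10, -12  ⇒  2A = 12, A = 6.
Then Σ (x_i + x_{i+1})·c_i = -36, so x̄ = -36 / (6·6) = -1.

-1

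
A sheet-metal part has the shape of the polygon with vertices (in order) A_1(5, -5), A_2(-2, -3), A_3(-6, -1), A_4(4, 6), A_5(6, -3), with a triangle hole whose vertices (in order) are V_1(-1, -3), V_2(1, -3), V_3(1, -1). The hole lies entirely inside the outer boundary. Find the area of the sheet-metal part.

66

Outer boundary:
Cross-terms: -25, -16, -32, -48, -15  ⇒  Σ = -136
Area = |Σ|/2 = 68.
Hole:
Apply Gauss's area formula: 2A = Σ (x_i·y_{i+1} − x_{i+1}·y_i), indices taken mod 3.
Σ = (6) + (2) + (-4) = 4
Area = |Σ|/2 = 2.
Net area = 68 − 2 = 66.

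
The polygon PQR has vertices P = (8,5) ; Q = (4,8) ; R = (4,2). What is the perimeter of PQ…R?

|PQ| = √((-4)² + (3)²) = √25 = 5
|QR| = √((0)² + (-6)²) = √36 = 6
|RP| = √((4)² + (3)²) = √25 = 5
Perimeter = 5 + 6 + 5 = 16.

16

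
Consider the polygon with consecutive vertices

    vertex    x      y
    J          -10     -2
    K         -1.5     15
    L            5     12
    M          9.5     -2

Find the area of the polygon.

204.5

J→K: (-10)(15) − (-1.5)(-2) = -153
K→L: (-1.5)(12) − (5)(15) = -93
L→M: (5)(-2) − (9.5)(12) = -124
M→J: (9.5)(-2) − (-10)(-2) = -39
Σ = -409
Area = |Σ|/2 = 204.5.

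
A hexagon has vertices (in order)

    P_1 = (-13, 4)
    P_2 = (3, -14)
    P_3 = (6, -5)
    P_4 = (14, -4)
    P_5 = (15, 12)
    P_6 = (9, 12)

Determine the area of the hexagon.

Apply the shoelace formula: 2A = Σ (x_i·y_{i+1} − x_{i+1}·y_i), indices taken mod 6.
Σ = (170) + (69) + (46) + (228) + (72) + (192) = 777
Area = |Σ|/2 = 388.5.

388.5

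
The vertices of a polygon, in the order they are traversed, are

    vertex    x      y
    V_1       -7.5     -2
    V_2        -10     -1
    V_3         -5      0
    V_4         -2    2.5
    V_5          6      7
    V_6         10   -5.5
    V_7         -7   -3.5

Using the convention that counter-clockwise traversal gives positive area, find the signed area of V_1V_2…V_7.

-123.875

Apply the shoelace formula: 2A = Σ (x_i·y_{i+1} − x_{i+1}·y_i), indices taken mod 7.
Σ = (-12.5) + (-5) + (-12.5) + (-29) + (-103) + (-73.5) + (-12.25) = -247.75
Signed area = Σ/2 = -123.875 (negative ⇒ clockwise traversal).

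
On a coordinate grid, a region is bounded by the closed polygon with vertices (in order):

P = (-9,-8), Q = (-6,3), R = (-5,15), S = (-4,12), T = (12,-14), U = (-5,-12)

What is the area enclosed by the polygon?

260

Cross-terms: -75, -75, 0, -88, -214, -68  ⇒  Σ = -520
Area = |Σ|/2 = 260.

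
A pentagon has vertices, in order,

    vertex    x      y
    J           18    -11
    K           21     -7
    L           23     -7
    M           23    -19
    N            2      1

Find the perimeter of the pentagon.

68

|JK| = √((3)² + (4)²) = √25 = 5
|KL| = √((2)² + (0)²) = √4 = 2
|LM| = √((0)² + (-12)²) = √144 = 12
|MN| = √((-21)² + (20)²) = √841 = 29
|NJ| = √((16)² + (-12)²) = √400 = 20
Perimeter = 5 + 2 + 12 + 29 + 20 = 68.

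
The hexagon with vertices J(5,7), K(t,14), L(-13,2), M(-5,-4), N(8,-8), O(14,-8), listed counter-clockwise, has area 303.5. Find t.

-7

Write out the shoelace sum; only the two edges meeting at K involve t:
2·Area = [(5·14 − t·7) + (t·2 − (-13)·14)] + 320
       = -5·t + 572 = 607
⇒ t = -7.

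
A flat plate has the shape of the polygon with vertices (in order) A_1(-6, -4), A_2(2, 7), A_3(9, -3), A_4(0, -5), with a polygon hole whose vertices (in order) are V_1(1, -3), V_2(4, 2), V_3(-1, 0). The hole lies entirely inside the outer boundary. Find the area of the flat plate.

79.5

Outer boundary:
Cross-terms: -34, -69, -45, -30  ⇒  Σ = -178
Area = |Σ|/2 = 89.
Hole:
Apply the shoelace (surveyor's) formula: 2A = Σ (x_i·y_{i+1} − x_{i+1}·y_i), indices taken mod 3.
Σ = (14) + (2) + (3) = 19
Area = |Σ|/2 = 9.5.
Net area = 89 − 9.5 = 79.5.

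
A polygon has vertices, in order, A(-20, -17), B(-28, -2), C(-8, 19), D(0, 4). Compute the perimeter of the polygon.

|AB| = √((-8)² + (15)²) = √289 = 17
|BC| = √((20)² + (21)²) = √841 = 29
|CD| = √((8)² + (-15)²) = √289 = 17
|DA| = √((-20)² + (-21)²) = √841 = 29
Perimeter = 17 + 29 + 17 + 29 = 92.

92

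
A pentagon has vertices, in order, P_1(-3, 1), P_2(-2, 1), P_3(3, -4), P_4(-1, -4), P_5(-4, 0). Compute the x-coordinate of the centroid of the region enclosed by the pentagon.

Apply the surveyor's formula. First the cross-terms c_i = x_i·y_{i+1} − x_{i+1}·y_i:
  -1, 5, -16, -16, -4  ⇒  2A = -32, A = -16.
Then Σ (x_i + x_{i+1})·c_i = 86, so x̄ = 86 / (6·(-16)) = -43/48.

-43/48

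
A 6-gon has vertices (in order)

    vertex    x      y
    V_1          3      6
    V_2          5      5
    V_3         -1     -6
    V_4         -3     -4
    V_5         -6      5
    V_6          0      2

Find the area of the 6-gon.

Apply the shoelace formula: 2A = Σ (x_i·y_{i+1} − x_{i+1}·y_i), indices taken mod 6.
Σ = (-15) + (-25) + (-14) + (-39) + (-12) + (-6) = -111
Area = |Σ|/2 = 55.5.

55.5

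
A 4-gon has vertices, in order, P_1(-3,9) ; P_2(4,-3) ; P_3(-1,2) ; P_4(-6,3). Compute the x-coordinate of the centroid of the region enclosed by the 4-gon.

Apply the shoelace (surveyor's) formula. First the cross-terms c_i = x_i·y_{i+1} − x_{i+1}·y_i:
  -27, 5, 9, -45  ⇒  2A = -58, A = -29.
Then Σ (x_i + x_{i+1})·c_i = 330, so x̄ = 330 / (6·(-29)) = -55/29.

-55/29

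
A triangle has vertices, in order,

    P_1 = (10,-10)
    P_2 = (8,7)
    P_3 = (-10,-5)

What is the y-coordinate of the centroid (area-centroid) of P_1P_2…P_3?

Apply the shoelace formula. First the cross-terms c_i = x_i·y_{i+1} − x_{i+1}·y_i:
  150, 30, 150  ⇒  2A = 330, A = 165.
Then Σ (y_i + y_{i+1})·c_i = -2640, so ȳ = -2640 / (6·165) = -8/3.

-8/3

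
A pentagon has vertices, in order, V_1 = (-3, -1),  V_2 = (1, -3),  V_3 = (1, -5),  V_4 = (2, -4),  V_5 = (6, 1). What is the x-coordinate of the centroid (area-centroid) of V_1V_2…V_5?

Apply the surveyor's formula. First the cross-terms c_i = x_i·y_{i+1} − x_{i+1}·y_i:
  10, -2, 6, 26, -3  ⇒  2A = 37, A = 18.5.
Then Σ (x_i + x_{i+1})·c_i = 193, so x̄ = 193 / (6·18.5) = 193/111.

193/111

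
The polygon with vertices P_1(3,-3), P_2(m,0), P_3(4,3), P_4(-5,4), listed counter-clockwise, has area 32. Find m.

Write out the shoelace sum; only the two edges meeting at P_2 involve m:
2·Area = [(3·0 − m·(-3)) + (m·3 − 4·0)] + 34
       = 6·m + 34 = 64
⇒ m = 5.

5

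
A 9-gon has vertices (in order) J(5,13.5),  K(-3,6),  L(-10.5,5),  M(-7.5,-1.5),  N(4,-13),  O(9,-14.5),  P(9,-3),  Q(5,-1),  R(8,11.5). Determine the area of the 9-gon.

279.875

Apply the shoelace formula: 2A = Σ (x_i·y_{i+1} − x_{i+1}·y_i), indices taken mod 9.
Σ = (70.5) + (48) + (53.25) + (103.5) + (59) + (103.5) + (6) + (65.5) + (50.5) = 559.75
Area = |Σ|/2 = 279.875.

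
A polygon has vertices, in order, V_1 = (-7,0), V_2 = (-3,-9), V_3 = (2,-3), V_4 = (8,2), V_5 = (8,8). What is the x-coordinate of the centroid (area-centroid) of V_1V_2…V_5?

Apply the shoelace (surveyor's) formula. First the cross-terms c_i = x_i·y_{i+1} − x_{i+1}·y_i:
  63, 27, 28, 48, 56  ⇒  2A = 222, A = 111.
Then Σ (x_i + x_{i+1})·c_i = 447, so x̄ = 447 / (6·111) = 149/222.

149/222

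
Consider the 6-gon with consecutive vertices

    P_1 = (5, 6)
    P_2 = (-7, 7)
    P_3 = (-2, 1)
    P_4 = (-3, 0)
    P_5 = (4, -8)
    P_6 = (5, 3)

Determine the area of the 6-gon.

89

Apply the surveyor's formula: 2A = Σ (x_i·y_{i+1} − x_{i+1}·y_i), indices taken mod 6.
Cross-terms: 77, 7, 3, 24, 52, 15  ⇒  Σ = 178
Area = |Σ|/2 = 89.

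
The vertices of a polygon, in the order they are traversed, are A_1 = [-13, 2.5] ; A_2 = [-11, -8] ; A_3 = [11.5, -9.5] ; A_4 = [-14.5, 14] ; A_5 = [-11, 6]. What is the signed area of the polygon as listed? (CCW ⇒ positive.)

234.375

Apply the surveyor's formula: 2A = Σ (x_i·y_{i+1} − x_{i+1}·y_i), indices taken mod 5.
Σ = (131.5) + (196.5) + (23.25) + (67) + (50.5) = 468.75
Signed area = Σ/2 = 234.375 (positive ⇒ counter-clockwise traversal).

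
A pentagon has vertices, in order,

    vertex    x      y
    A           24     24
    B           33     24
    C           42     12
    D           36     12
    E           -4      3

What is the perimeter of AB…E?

|AB| = √((9)² + (0)²) = √81 = 9
|BC| = √((9)² + (-12)²) = √225 = 15
|CD| = √((-6)² + (0)²) = √36 = 6
|DE| = √((-40)² + (-9)²) = √1681 = 41
|EA| = √((28)² + (21)²) = √1225 = 35
Perimeter = 9 + 15 + 6 + 41 + 35 = 106.

106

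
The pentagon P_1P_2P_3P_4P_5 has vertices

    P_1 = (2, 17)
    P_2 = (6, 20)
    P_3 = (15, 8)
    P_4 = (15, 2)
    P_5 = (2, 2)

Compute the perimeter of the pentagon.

|P_1P_2| = √((4)² + (3)²) = √25 = 5
|P_2P_3| = √((9)² + (-12)²) = √225 = 15
|P_3P_4| = √((0)² + (-6)²) = √36 = 6
|P_4P_5| = √((-13)² + (0)²) = √169 = 13
|P_5P_1| = √((0)² + (15)²) = √225 = 15
Perimeter = 5 + 15 + 6 + 13 + 15 = 54.

54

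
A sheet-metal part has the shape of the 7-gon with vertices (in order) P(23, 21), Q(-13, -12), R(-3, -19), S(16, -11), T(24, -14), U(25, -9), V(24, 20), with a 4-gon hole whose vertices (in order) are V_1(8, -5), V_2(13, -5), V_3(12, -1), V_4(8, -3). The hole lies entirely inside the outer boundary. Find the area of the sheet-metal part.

725.5

Outer boundary:
P→Q: (23)(-12) − (-13)(21) = -3
Q→R: (-13)(-19) − (-3)(-12) = 211
R→S: (-3)(-11) − (16)(-19) = 337
S→T: (16)(-14) − (24)(-11) = 40
T→U: (24)(-9) − (25)(-14) = 134
U→V: (25)(20) − (24)(-9) = 716
V→P: (24)(21) − (23)(20) = 44
Σ = 1479
Area = |Σ|/2 = 739.5.
Hole:
Apply the surveyor's formula: 2A = Σ (x_i·y_{i+1} − x_{i+1}·y_i), indices taken mod 4.
V_1→V_2: (8)(-5) − (13)(-5) = 25
V_2→V_3: (13)(-1) − (12)(-5) = 47
V_3→V_4: (12)(-3) − (8)(-1) = -28
V_4→V_1: (8)(-5) − (8)(-3) = -16
Σ = 28
Area = |Σ|/2 = 14.
Net area = 739.5 − 14 = 725.5.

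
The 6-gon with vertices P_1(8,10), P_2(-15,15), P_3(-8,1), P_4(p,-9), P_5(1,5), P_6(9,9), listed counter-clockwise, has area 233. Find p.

Write out the shoelace sum; only the two edges meeting at P_4 involve p:
2·Area = [((-8)·(-9) − p·1) + (p·5 − 1·(-9))] + 357
       = 4·p + 438 = 466
⇒ p = 7.

7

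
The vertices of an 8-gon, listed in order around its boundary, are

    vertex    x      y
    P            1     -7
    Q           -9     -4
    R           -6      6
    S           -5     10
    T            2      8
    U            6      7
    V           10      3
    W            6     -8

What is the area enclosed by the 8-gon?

226.5

Σ = (-67) + (-78) + (-30) + (-60) + (-34) + (-52) + (-98) + (-34) = -453
Area = |Σ|/2 = 226.5.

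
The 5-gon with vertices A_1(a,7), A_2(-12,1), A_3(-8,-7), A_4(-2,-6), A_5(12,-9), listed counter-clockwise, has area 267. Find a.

Write out the shoelace sum; only the two edges meeting at A_1 involve a:
2·Area = [(12·7 − a·(-9)) + (a·1 − (-12)·7)] + 216
       = 10·a + 384 = 534
⇒ a = 15.

15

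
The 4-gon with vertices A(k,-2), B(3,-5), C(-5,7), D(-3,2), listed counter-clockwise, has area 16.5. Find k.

-2

Write out the shoelace sum; only the two edges meeting at A involve k:
2·Area = [((-3)·(-2) − k·2) + (k·(-5) − 3·(-2))] + 7
       = -7·k + 19 = 33
⇒ k = -2.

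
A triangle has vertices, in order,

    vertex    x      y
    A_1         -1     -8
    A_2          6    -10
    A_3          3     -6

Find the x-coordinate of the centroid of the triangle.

Apply the shoelace (surveyor's) formula. First the cross-terms c_i = x_i·y_{i+1} − x_{i+1}·y_i:
  58, -6, -30  ⇒  2A = 22, A = 11.
Then Σ (x_i + x_{i+1})·c_i = 176, so x̄ = 176 / (6·11) = 8/3.

8/3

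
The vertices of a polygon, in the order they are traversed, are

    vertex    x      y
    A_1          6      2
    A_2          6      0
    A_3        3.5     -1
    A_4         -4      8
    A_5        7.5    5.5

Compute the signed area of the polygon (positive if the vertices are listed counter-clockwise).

Apply the shoelace (surveyor's) formula: 2A = Σ (x_i·y_{i+1} − x_{i+1}·y_i), indices taken mod 5.
A_1→A_2: (6)(0) − (6)(2) = -12
A_2→A_3: (6)(-1) − (3.5)(0) = -6
A_3→A_4: (3.5)(8) − (-4)(-1) = 24
A_4→A_5: (-4)(5.5) − (7.5)(8) = -82
A_5→A_1: (7.5)(2) − (6)(5.5) = -18
Σ = -94
Signed area = Σ/2 = -47 (negative ⇒ clockwise traversal).

-47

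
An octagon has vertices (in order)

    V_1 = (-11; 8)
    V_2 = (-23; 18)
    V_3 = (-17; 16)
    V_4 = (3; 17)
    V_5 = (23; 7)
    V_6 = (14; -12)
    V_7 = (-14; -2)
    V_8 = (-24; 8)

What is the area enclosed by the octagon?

808.5

Σ = (-14) + (-62) + (-337) + (-370) + (-374) + (-196) + (-160) + (-104) = -1617
Area = |Σ|/2 = 808.5.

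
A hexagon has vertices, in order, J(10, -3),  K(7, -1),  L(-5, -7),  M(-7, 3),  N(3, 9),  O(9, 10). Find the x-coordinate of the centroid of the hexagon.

30/17

Apply the shoelace formula. First the cross-terms c_i = x_i·y_{i+1} − x_{i+1}·y_i:
  11, -54, -64, -72, -51, -127  ⇒  2A = -357, A = -178.5.
Then Σ (x_i + x_{i+1})·c_i = -1890, so x̄ = -1890 / (6·(-178.5)) = 30/17.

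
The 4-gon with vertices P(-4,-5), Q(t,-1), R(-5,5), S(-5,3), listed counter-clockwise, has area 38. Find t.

3

The doubled signed area Σ (x_i y_{i+1} − x_{i+1} y_i) is linear in t.
With t=0 it equals 46; the coefficient of t is 10 (from the two edges through Q).
So 10·t + 46 = 2·38 = 76 ⇒ t = 3.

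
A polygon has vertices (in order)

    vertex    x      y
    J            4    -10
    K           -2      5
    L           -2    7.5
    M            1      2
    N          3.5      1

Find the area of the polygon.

J→K: (4)(5) − (-2)(-10) = 0
K→L: (-2)(7.5) − (-2)(5) = -5
L→M: (-2)(2) − (1)(7.5) = -11.5
M→N: (1)(1) − (3.5)(2) = -6
N→J: (3.5)(-10) − (4)(1) = -39
Σ = -61.5
Area = |Σ|/2 = 30.75.

30.75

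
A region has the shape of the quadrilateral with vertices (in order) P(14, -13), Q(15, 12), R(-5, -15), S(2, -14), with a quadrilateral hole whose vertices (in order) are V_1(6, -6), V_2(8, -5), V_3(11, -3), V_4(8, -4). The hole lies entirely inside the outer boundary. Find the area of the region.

Outer boundary:
Σ = (363) + (-165) + (100) + (170) = 468
Area = |Σ|/2 = 234.
Hole:
Apply the shoelace (surveyor's) formula: 2A = Σ (x_i·y_{i+1} − x_{i+1}·y_i), indices taken mod 4.
V_1→V_2: (6)(-5) − (8)(-6) = 18
V_2→V_3: (8)(-3) − (11)(-5) = 31
V_3→V_4: (11)(-4) − (8)(-3) = -20
V_4→V_1: (8)(-6) − (6)(-4) = -24
Σ = 5
Area = |Σ|/2 = 2.5.
Net area = 234 − 2.5 = 231.5.

231.5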